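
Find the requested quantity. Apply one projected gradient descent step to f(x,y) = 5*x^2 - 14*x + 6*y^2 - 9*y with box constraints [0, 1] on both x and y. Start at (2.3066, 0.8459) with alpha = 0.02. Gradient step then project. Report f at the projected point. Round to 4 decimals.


Step 1: Compute gradient at (2.3066, 0.8459).
grad_x = 2*5*2.3066 - 14 = 9.066
grad_y = 2*6*0.8459 - 9 = 1.1508
Step 2: Gradient step.
x_raw = 2.3066 - 0.02*9.066 = 2.1253
y_raw = 0.8459 - 0.02*1.1508 = 0.8229
Step 3: Project onto [0, 1].
x_proj = clip(2.1253) = 1.0
y_proj = clip(0.8229) = 0.8229
Step 4: Evaluate f.
f(1.0, 0.8229) = -12.3431


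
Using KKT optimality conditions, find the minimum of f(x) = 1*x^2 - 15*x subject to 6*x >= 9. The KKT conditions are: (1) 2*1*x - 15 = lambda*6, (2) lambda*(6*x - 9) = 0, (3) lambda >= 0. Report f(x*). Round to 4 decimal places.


Step 1: Try lambda = 0 (constraint inactive).
Stationarity: 2*1*x - 15 = 0
x* = 15/(2*1) = 7.5
Check constraint: 6*7.5 = 45.0 >= 9 -- satisfied.
Step 2: Compute optimal value.
f(x*) = 1*7.5^2 - 15*7.5 = -56.25


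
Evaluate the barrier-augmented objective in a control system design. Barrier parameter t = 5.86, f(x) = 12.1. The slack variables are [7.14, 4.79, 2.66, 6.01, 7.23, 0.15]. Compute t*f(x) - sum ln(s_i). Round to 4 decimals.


Step 1: Compute log-barrier.
ln values: [1.9657, 1.5665, 0.9783, 1.7934, 1.9782, -1.8971]
phi = -(1.9657 + 1.5665 + 0.9783 + 1.7934 + 1.9782 - 1.8971) = -6.3851
Step 2: Compute augmented objective.
t*f(x) = 5.86*12.1 = 70.906
Total = 70.906 - 6.3851 = 64.5209


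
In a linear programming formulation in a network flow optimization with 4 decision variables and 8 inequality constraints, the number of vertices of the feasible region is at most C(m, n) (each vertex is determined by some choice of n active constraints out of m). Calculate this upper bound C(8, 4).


Each vertex corresponds to some choice of n active constraints out of m, so the number of vertices is at most C(m, n) = m! / (n!(m-n)!).
m = 8, n = 4
Numerator: 8 * 7 * 6 * 5
Denominator: 4! = 24
C(8, 4) = 70


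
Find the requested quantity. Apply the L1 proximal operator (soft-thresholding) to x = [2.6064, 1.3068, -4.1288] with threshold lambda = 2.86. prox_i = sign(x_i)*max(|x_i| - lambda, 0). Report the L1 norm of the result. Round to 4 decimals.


Soft-thresholding with lambda = 2.86:
prox(2.6064) = sign(2.6064)*max(|2.6064| - 2.86, 0) = 0.0
prox(1.3068) = sign(1.3068)*max(|1.3068| - 2.86, 0) = 0.0
prox(-4.1288) = sign(-4.1288)*max(|-4.1288| - 2.86, 0) = -1.2688
prox(x) = [0.0, 0.0, -1.2688]
||prox(x)||_1 = 0.0 + 0.0 + 1.2688 = 1.2688


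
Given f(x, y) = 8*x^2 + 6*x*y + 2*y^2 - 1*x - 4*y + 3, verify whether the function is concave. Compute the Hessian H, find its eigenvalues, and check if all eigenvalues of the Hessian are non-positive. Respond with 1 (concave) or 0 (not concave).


The Hessian of f(x,y) = 8*x^2 + 6*x*y + 2*y^2 - 1*x - 4*y + 3 is:
H = [[16, 6], [6, 4]]
Trace = 16 + 4 = 20
Determinant = 16*4 - (6)^2 = 28
Discriminant = (20)^2 - 4*28 = 288.0
Eigenvalues: lambda_1 = 1.5147, lambda_2 = 18.4853
The function is not concave.

0


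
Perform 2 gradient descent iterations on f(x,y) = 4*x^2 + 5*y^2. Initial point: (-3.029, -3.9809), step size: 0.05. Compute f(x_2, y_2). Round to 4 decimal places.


Gradient descent on f(x,y) = 4*x^2 + 5*y^2.
Starting point: (-3.029, -3.9809), alpha = 0.05
Step 1: grad_x = 2*4*-3.029 = -24.232, grad_y = 2*5*-3.9809 = -39.809
  x_1 = -3.029 - 0.05*-24.232 = -1.8174
  y_1 = -3.9809 - 0.05*-39.809 = -1.9905
Step 2: grad_x = 2*4*-1.8174 = -14.5392, grad_y = 2*5*-1.9905 = -19.9045
  x_2 = -1.8174 - 0.05*-14.5392 = -1.0904
  y_2 = -1.9905 - 0.05*-19.9045 = -0.9952
f(-1.0904, -0.9952) = 4*(-1.0904)^2 + 5*(-0.9952)^2 = 9.7086


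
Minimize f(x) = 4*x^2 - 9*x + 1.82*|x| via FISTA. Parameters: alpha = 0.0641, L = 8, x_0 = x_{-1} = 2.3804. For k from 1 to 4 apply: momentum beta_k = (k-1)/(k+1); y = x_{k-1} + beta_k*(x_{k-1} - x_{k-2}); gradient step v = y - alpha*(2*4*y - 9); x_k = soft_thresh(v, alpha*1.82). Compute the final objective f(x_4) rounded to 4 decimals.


FISTA on f(x) = 4*x^2 - 9*x + 1.82*|x|
L = 8, alpha = 0.0641
Iteration 1: beta = 0.0, y = 2.3804 + 0.0*(2.3804 - 2.3804) = 2.3804
  grad(y) = 10.0432, v = y - alpha*grad = 1.7366
  prox(v) = soft_thresh(1.7366, 0.1167) = 1.62
Iteration 2: beta = 0.3333, y = 1.62 + 0.3333*(1.62 - 2.3804) = 1.3665
  grad(y) = 1.9319, v = y - alpha*grad = 1.2427
  prox(v) = soft_thresh(1.2427, 0.1167) = 1.126
Iteration 3: beta = 0.5, y = 1.126 + 0.5*(1.126 - 1.62) = 0.879
  grad(y) = -1.968, v = y - alpha*grad = 1.0052
  prox(v) = soft_thresh(1.0052, 0.1167) = 0.8885
Iteration 4: beta = 0.6, y = 0.8885 + 0.6*(0.8885 - 1.126) = 0.746
  grad(y) = -3.0321, v = y - alpha*grad = 0.9403
  prox(v) = soft_thresh(0.9403, 0.1167) = 0.8237
f(x_4) = 4*0.8237^2 - 9*0.8237 + 1.82*|0.8237| = -3.2002


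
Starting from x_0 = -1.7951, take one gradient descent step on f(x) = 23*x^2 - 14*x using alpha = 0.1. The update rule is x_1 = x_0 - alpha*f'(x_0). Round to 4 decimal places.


We compute the gradient at x_0 and apply the update.
f'(x) = 46*x - 14
f'(-1.7951) = 46*-1.7951 - 14 = -96.5746
x_1 = -1.7951 - 0.1*-96.5746 = 7.8624


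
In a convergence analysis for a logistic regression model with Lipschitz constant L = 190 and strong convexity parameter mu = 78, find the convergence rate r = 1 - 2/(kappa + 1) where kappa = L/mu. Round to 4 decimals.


Step 1: Compute the condition number.
kappa = L/mu = 190/78 = 2.4359
Step 2: Compute the convergence rate.
r = 1 - 2/(kappa + 1) = 1 - 2*mu/(L + mu) = (L - mu)/(L + mu) = 112/268 = 0.4179


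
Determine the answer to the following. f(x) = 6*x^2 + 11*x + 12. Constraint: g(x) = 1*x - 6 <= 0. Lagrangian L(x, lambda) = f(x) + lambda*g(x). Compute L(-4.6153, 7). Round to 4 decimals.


Step 1: Evaluate f(x).
f(-4.6153) = 6*(-4.6153)^2 + 11*(-4.6153) + 12 = 89.0377
Step 2: Evaluate g(x).
g(-4.6153) = 1*-4.6153 - 6 = -10.6153
Step 3: Compute Lagrangian.
L = 89.0377 + 7*-10.6153 = 14.7306


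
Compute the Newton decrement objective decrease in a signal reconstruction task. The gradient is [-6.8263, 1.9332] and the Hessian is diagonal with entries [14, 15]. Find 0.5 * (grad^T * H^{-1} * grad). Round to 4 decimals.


Step 1: H is diagonal, so H^(-1) * g = [-0.4876, 0.1289].
Step 2: g^T H^(-1) g = sum_i g_i^2 / H_ii
  = (-6.8263)^2/14 + (1.9332)^2/15
  = 3.3285 + 0.2492 = 3.5776
Step 3: Objective decrease = 0.5 * g^T H^(-1) g = 1.7888


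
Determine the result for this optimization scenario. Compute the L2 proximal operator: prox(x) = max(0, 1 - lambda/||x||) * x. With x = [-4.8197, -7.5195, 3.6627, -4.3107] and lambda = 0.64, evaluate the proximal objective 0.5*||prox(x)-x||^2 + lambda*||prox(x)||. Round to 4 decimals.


Step 1: Compute ||x||.
||x|| = 10.5721
Step 2: Compute scaling factor.
scale = max(0, 1 - 0.64/10.5721) = 0.9395
Step 3: prox(x) = [-4.5279, -7.0643, 3.441, -4.0497]
||prox(x)|| = 9.9321
Step 4: Proximal objective.
0.5*||prox-x||^2 = 0.2048
lambda*||prox|| = 6.3565
Total = 6.5614


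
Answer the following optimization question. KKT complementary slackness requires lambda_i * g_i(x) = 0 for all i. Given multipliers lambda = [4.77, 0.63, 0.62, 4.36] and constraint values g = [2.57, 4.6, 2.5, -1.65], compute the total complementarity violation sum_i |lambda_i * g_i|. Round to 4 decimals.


KKT complementary slackness check:
lambda_1 * g_1 = 4.77 * 2.57 = 12.2589
lambda_2 * g_2 = 0.63 * 4.6 = 2.898
lambda_3 * g_3 = 0.62 * 2.5 = 1.55
lambda_4 * g_4 = 4.36 * -1.65 = -7.194
Total violation = 12.2589 + 2.898 + 1.55 + 7.194 = 23.9009


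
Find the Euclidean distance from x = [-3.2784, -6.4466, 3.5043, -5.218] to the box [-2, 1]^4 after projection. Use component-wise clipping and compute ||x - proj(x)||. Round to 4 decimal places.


Project each component onto [-2, 1].
clip(-3.2784) = -2.0, clip(-6.4466) = -2.0, clip(3.5043) = 1.0, clip(-5.218) = -2.0
Projection = [-2.0, -2.0, 1.0, -2.0]
Squared diffs: [1.6343, 19.7723, 6.2715, 10.3555]
Distance = sqrt(38.0336) = 6.1671


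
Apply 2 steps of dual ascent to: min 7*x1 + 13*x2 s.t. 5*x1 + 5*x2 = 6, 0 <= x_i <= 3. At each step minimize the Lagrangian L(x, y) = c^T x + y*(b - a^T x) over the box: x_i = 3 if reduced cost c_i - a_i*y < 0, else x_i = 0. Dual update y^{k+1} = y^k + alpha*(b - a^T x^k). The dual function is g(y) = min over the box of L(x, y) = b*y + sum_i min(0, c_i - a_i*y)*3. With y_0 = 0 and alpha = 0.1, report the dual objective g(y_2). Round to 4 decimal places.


Dual ascent for LP: min 7*x1 + 13*x2, 5*x1 + 5*x2 = 6, 0 <= x_i <= 3
Step 1: y^k = 0.0, reduced costs: (7.0, 13.0)
  x^k = (0.0, 0.0), subgradient = b - a^T x = 6.0
  y^{k+1} = 0.0 + 0.1*6.0 = 0.6
Step 2: y^k = 0.6, reduced costs: (4.0, 10.0)
  x^k = (0.0, 0.0), subgradient = b - a^T x = 6.0
  y^{k+1} = 0.6 + 0.1*6.0 = 1.2
Dual objective at y_2 = 1.2: reduced costs (1.0, 7.0), box minimizer x = (0.0, 0.0)
g(y_2) = b*y + (c1 - a1*y)*x1 + (c2 - a2*y)*x2 = 6*1.2 + 1.0*0.0 + 7.0*0.0 = 7.2 + 0.0 + 0.0 = 7.2


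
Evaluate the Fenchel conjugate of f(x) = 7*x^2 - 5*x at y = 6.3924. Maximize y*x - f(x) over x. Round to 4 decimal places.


f*(y) = sup_x {y*x - a*x^2 - b*x} = sup_x {(y-b)*x - a*x^2}
FOC: (y - b) - 2a*x = 0 => x* = (y - b)/(2a)
x* = (6.3924 + 5)/(2*7) = 0.8137
f*(6.3924) = (y-b)^2/(4a) = (6.3924 + 5)^2/(4*7)
= 129.7868/28 = 4.6352


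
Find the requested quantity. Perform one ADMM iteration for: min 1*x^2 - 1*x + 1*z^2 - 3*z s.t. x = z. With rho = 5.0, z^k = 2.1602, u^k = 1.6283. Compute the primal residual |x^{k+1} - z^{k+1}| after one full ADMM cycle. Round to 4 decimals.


ADMM iteration with rho = 5.0, z^k = 2.1602, u^k = 1.6283
Step 1: x-update.
Minimize 1*x^2 - 1*x + (5.0/2)*(x - 2.1602 + 1.6283)^2
FOC: (2*1 + 5.0)*x = 1 + 5.0*(2.1602 - 1.6283)
x^{k+1} = 0.5228
Step 2: z-update.
Minimize 1*z^2 - 3*z + (5.0/2)*(0.5228 - z + 1.6283)^2
FOC: (2*1 + 5.0)*z = 3 + 5.0*(0.5228 + 1.6283)
z^{k+1} = 1.9651
Step 3: u-update.
u^{k+1} = 1.6283 + 0.5228 - 1.9651 = 0.186
Step 4: Primal residual = |0.5228 - 1.9651| = 1.4423


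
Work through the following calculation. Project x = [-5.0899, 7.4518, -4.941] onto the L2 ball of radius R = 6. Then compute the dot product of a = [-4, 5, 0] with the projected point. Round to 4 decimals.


Step 1: Compute ||x|| (intermediates to 6 decimals).
||x|| = sqrt((-5.0899)^2 + 7.4518^2 + (-4.941)^2) = 10.288337
Step 2: Project.
Since ||x|| > R, scale = R/||x|| = 6/10.288337 = 0.583185, proj(x) = scale * x
proj(x) = [-2.968353, 4.345778, -2.881517]
Step 3: Dot product.
a^T * proj(x) = -4*(-2.968353) + 5*4.345778 + 0*(-2.881517) = 33.6023


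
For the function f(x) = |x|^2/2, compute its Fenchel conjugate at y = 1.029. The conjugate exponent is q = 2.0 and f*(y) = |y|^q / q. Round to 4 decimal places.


The conjugate exponent q satisfies 1/p + 1/q = 1.
p = 2, so q = 2/(2 - 1) = 2.0
|y|^q = 1.029^2.0 = 1.0588
f*(1.029) = 1.0588 / 2.0 = 0.5294


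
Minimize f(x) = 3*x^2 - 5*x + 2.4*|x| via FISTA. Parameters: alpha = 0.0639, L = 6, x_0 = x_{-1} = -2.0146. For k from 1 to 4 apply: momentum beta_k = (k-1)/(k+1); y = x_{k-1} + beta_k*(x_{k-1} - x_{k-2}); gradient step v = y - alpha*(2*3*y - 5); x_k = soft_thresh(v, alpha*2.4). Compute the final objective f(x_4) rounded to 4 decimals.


FISTA on f(x) = 3*x^2 - 5*x + 2.4*|x|
L = 6, alpha = 0.0639
Iteration 1: beta = 0.0, y = -2.0146 + 0.0*(-2.0146 + 2.0146) = -2.0146
  grad(y) = -17.0876, v = y - alpha*grad = -0.9227
  prox(v) = soft_thresh(-0.9227, 0.1534) = -0.7693
Iteration 2: beta = 0.3333, y = -0.7693 + 0.3333*(-0.7693 + 2.0146) = -0.3543
  grad(y) = -7.1255, v = y - alpha*grad = 0.1011
  prox(v) = soft_thresh(0.1011, 0.1534) = 0.0
Iteration 3: beta = 0.5, y = 0.0 + 0.5*(0.0 + 0.7693) = 0.3847
  grad(y) = -2.692, v = y - alpha*grad = 0.5567
  prox(v) = soft_thresh(0.5567, 0.1534) = 0.4033
Iteration 4: beta = 0.6, y = 0.4033 + 0.6*(0.4033 - 0.0) = 0.6453
  grad(y) = -1.128, v = y - alpha*grad = 0.7174
  prox(v) = soft_thresh(0.7174, 0.1534) = 0.564
f(x_4) = 3*0.564^2 - 5*0.564 + 2.4*|0.564| = -0.5121


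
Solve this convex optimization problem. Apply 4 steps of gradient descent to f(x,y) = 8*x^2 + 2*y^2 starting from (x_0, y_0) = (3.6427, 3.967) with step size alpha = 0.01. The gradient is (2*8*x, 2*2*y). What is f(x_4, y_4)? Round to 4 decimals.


Gradient descent on f(x,y) = 8*x^2 + 2*y^2.
Starting point: (3.6427, 3.967), alpha = 0.01
Step 1: grad_x = 2*8*3.6427 = 58.2832, grad_y = 2*2*3.967 = 15.868
  x_1 = 3.6427 - 0.01*58.2832 = 3.0599
  y_1 = 3.967 - 0.01*15.868 = 3.8083
Step 2: grad_x = 2*8*3.0599 = 48.9579, grad_y = 2*2*3.8083 = 15.2333
  x_2 = 3.0599 - 0.01*48.9579 = 2.5703
  y_2 = 3.8083 - 0.01*15.2333 = 3.656
Step 3: grad_x = 2*8*2.5703 = 41.1246, grad_y = 2*2*3.656 = 14.6239
  x_3 = 2.5703 - 0.01*41.1246 = 2.159
  y_3 = 3.656 - 0.01*14.6239 = 3.5097
Step 4: grad_x = 2*8*2.159 = 34.5447, grad_y = 2*2*3.5097 = 14.039
  x_4 = 2.159 - 0.01*34.5447 = 1.8136
  y_4 = 3.5097 - 0.01*14.039 = 3.3694
f(1.8136, 3.3694) = 8*1.8136^2 + 2*3.3694^2 = 49.0182


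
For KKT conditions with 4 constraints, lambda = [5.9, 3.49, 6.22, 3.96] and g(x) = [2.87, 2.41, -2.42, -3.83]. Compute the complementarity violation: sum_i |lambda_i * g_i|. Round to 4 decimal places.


KKT complementary slackness check:
lambda_1 * g_1 = 5.9 * 2.87 = 16.933
lambda_2 * g_2 = 3.49 * 2.41 = 8.4109
lambda_3 * g_3 = 6.22 * -2.42 = -15.0524
lambda_4 * g_4 = 3.96 * -3.83 = -15.1668
Total violation = 16.933 + 8.4109 + 15.0524 + 15.1668 = 55.5631


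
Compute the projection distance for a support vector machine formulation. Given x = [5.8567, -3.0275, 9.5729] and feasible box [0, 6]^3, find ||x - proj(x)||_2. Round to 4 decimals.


Project each component onto [0, 6].
clip(5.8567) = 5.8567, clip(-3.0275) = 0.0, clip(9.5729) = 6.0
Projection = [5.8567, 0.0, 6.0]
Squared diffs: [0.0, 9.1658, 12.7656]
Distance = sqrt(21.9314) = 4.6831


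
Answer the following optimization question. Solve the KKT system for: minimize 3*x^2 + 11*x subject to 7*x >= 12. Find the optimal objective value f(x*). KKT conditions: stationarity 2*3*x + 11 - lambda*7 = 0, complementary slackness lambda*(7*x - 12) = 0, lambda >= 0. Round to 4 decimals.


Step 1: Try lambda = 0 (constraint inactive).
x_unc = -11/(2*3) = -1.8333
Check: 7*-1.8333 = -12.8331 < 12 -- violated!
Step 2: Constraint must be active: 7*x = 12
x* = 12/7 = 1.7143 (rounded; the exact value 12/7 is used below)
lambda = (2*3*(12/7) + 11)/7 = 3.0408
Step 3: Compute optimal value.
f(x*) = 3*(12/7)^2 + 11*(12/7) = 27.6735


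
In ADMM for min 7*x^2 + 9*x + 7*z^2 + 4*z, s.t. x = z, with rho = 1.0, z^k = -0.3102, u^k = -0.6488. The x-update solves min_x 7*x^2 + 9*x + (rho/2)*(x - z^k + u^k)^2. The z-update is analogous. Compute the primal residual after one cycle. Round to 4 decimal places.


ADMM iteration with rho = 1.0, z^k = -0.3102, u^k = -0.6488
Step 1: x-update.
Minimize 7*x^2 + 9*x + (1.0/2)*(x + 0.3102 - 0.6488)^2
FOC: (2*7 + 1.0)*x = -9 + 1.0*(-0.3102 + 0.6488)
x^{k+1} = -0.5774
Step 2: z-update.
Minimize 7*z^2 + 4*z + (1.0/2)*(-0.5774 - z - 0.6488)^2
FOC: (2*7 + 1.0)*z = -4 + 1.0*(-0.5774 - 0.6488)
z^{k+1} = -0.3484
Step 3: u-update.
u^{k+1} = -0.6488 - 0.5774 + 0.3484 = -0.8778
Step 4: Primal residual = |-0.5774 + 0.3484| = 0.229


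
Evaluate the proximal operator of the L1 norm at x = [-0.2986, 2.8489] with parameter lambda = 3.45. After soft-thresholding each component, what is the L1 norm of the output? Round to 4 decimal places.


Soft-thresholding with lambda = 3.45:
prox(-0.2986) = sign(-0.2986)*max(|-0.2986| - 3.45, 0) = 0.0
prox(2.8489) = sign(2.8489)*max(|2.8489| - 3.45, 0) = 0.0
prox(x) = [0.0, 0.0]
||prox(x)||_1 = 0.0 + 0.0 = 0.0


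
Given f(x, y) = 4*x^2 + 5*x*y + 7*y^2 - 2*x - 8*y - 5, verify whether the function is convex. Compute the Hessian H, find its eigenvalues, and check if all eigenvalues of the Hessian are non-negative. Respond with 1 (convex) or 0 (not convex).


The Hessian of f(x,y) = 4*x^2 + 5*x*y + 7*y^2 - 2*x - 8*y - 5 is:
H = [[8, 5], [5, 14]]
Trace = 8 + 14 = 22
Determinant = 8*14 - (5)^2 = 87
Discriminant = (22)^2 - 4*87 = 136.0
Eigenvalues: lambda_1 = 5.169, lambda_2 = 16.831
The function is convex.

1


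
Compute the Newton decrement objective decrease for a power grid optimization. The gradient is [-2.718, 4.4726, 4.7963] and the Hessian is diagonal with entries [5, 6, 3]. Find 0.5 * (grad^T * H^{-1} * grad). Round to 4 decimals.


Step 1: H is diagonal, so H^(-1) * g = [-0.5436, 0.7454, 1.5988].
Step 2: g^T H^(-1) g = sum_i g_i^2 / H_ii
  = (-2.718)^2/5 + (4.4726)^2/6 + (4.7963)^2/3
  = 1.4775 + 3.334 + 7.6682 = 12.4797
Step 3: Objective decrease = 0.5 * g^T H^(-1) g = 6.2398


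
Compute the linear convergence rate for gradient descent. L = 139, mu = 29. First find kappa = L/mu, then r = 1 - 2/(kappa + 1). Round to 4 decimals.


Step 1: Compute the condition number.
kappa = L/mu = 139/29 = 4.7931
Step 2: Compute the convergence rate.
r = 1 - 2/(kappa + 1) = 1 - 2*mu/(L + mu) = (L - mu)/(L + mu) = 110/168 = 0.6548


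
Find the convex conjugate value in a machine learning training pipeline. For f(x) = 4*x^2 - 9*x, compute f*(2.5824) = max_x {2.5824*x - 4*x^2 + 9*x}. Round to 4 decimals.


f*(y) = sup_x {y*x - a*x^2 - b*x} = sup_x {(y-b)*x - a*x^2}
FOC: (y - b) - 2a*x = 0 => x* = (y - b)/(2a)
x* = (2.5824 + 9)/(2*4) = 1.4478
f*(2.5824) = (y-b)^2/(4a) = (2.5824 + 9)^2/(4*4)
= 134.152/16 = 8.3845


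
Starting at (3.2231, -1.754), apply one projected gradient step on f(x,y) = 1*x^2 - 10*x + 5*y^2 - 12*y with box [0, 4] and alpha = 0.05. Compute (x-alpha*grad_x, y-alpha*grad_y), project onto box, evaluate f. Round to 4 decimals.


Step 1: Compute gradient at (3.2231, -1.754).
grad_x = 2*1*3.2231 - 10 = -3.5538
grad_y = 2*5*-1.754 - 12 = -29.54
Step 2: Gradient step.
x_raw = 3.2231 - 0.05*-3.5538 = 3.4008
y_raw = -1.754 - 0.05*-29.54 = -0.277
Step 3: Project onto [0, 4].
x_proj = clip(3.4008) = 3.4008
y_proj = clip(-0.277) = 0.0
Step 4: Evaluate f.
f(3.4008, 0.0) = -22.4425


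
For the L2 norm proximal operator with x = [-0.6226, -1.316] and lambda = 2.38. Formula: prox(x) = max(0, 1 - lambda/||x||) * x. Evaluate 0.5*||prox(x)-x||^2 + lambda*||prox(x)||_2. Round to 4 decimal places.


Step 1: Compute ||x||.
||x|| = 1.4558
Step 2: Compute scaling factor.
scale = max(0, 1 - 2.38/1.4558) = 0.0
Step 3: prox(x) = [-0.0, -0.0]
||prox(x)|| = 0.0
Step 4: Proximal objective.
0.5*||prox-x||^2 = 1.0597
lambda*||prox|| = 0.0
Total = 1.0597


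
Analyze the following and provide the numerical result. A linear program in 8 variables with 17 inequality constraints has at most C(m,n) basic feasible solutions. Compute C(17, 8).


Each vertex corresponds to some choice of n active constraints out of m, so the number of vertices is at most C(m, n) = m! / (n!(m-n)!).
m = 17, n = 8
Numerator: 17 * 16 * 15 * 14 * 13 * 12 * 11 * 10
Denominator: 8! = 40320
C(17, 8) = 24310


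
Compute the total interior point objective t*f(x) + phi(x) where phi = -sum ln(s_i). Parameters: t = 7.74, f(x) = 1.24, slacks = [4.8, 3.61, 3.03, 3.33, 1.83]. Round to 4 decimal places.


Step 1: Compute log-barrier.
ln values: [1.5686, 1.2837, 1.1086, 1.203, 0.6043]
phi = -(1.5686 + 1.2837 + 1.1086 + 1.203 + 0.6043) = -5.7682
Step 2: Compute augmented objective.
t*f(x) = 7.74*1.24 = 9.5976
Total = 9.5976 - 5.7682 = 3.8294


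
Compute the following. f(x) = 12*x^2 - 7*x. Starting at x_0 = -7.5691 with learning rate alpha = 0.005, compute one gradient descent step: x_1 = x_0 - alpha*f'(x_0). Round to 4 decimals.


We compute the gradient at x_0 and apply the update.
f'(x) = 24*x - 7
f'(-7.5691) = 24*-7.5691 - 7 = -188.6584
x_1 = -7.5691 - 0.005*-188.6584 = -6.6258


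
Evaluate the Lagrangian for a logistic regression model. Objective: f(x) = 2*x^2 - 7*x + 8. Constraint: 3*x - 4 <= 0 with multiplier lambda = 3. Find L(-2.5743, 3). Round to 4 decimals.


Step 1: Evaluate f(x).
f(-2.5743) = 2*(-2.5743)^2 - 7*(-2.5743) + 8 = 39.2741
Step 2: Evaluate g(x).
g(-2.5743) = 3*-2.5743 - 4 = -11.7229
Step 3: Compute Lagrangian.
L = 39.2741 + 3*-11.7229 = 4.1054


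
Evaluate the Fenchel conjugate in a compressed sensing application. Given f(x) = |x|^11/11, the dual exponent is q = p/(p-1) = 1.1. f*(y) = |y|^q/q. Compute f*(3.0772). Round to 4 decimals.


The conjugate exponent q satisfies 1/p + 1/q = 1.
p = 11, so q = 11/(11 - 1) = 1.1
|y|^q = 3.0772^1.1 = 3.4433
f*(3.0772) = 3.4433 / 1.1 = 3.1302


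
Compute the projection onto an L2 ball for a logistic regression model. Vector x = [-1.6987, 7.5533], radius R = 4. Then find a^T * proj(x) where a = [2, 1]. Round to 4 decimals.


Step 1: Compute ||x|| (intermediates to 6 decimals).
||x|| = sqrt((-1.6987)^2 + 7.5533^2) = 7.741959
Step 2: Project.
Since ||x|| > R, scale = R/||x|| = 4/7.741959 = 0.516665, proj(x) = scale * x
proj(x) = [-0.877659, 3.902526]
Step 3: Dot product.
a^T * proj(x) = 2*(-0.877659) + 1*3.902526 = 2.1472


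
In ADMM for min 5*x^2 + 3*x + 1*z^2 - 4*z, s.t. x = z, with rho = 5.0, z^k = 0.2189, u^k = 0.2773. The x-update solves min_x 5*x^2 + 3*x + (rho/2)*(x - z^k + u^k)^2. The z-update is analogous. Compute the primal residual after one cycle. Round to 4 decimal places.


ADMM iteration with rho = 5.0, z^k = 0.2189, u^k = 0.2773
Step 1: x-update.
Minimize 5*x^2 + 3*x + (5.0/2)*(x - 0.2189 + 0.2773)^2
FOC: (2*5 + 5.0)*x = -3 + 5.0*(0.2189 - 0.2773)
x^{k+1} = -0.2195
Step 2: z-update.
Minimize 1*z^2 - 4*z + (5.0/2)*(-0.2195 - z + 0.2773)^2
FOC: (2*1 + 5.0)*z = 4 + 5.0*(-0.2195 + 0.2773)
z^{k+1} = 0.6127
Step 3: u-update.
u^{k+1} = 0.2773 - 0.2195 - 0.6127 = -0.5549
Step 4: Primal residual = |-0.2195 - 0.6127| = 0.8322


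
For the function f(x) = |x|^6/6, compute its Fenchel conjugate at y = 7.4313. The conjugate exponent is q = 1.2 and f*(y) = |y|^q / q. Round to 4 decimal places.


The conjugate exponent q satisfies 1/p + 1/q = 1.
p = 6, so q = 6/(6 - 1) = 1.2
|y|^q = 7.4313^1.2 = 11.0988
f*(7.4313) = 11.0988 / 1.2 = 9.249


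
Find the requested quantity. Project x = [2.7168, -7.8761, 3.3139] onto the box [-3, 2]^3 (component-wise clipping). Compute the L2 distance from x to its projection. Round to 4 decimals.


Project each component onto [-3, 2].
clip(2.7168) = 2.0, clip(-7.8761) = -3.0, clip(3.3139) = 2.0
Projection = [2.0, -3.0, 2.0]
Squared diffs: [0.5138, 23.7764, 1.7263]
Distance = sqrt(26.0165) = 5.1006


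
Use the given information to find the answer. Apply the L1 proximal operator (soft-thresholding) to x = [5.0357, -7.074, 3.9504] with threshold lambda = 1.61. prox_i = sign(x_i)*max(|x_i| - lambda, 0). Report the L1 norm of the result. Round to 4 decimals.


Soft-thresholding with lambda = 1.61:
prox(5.0357) = sign(5.0357)*max(|5.0357| - 1.61, 0) = 3.4257
prox(-7.074) = sign(-7.074)*max(|-7.074| - 1.61, 0) = -5.464
prox(3.9504) = sign(3.9504)*max(|3.9504| - 1.61, 0) = 2.3404
prox(x) = [3.4257, -5.464, 2.3404]
||prox(x)||_1 = 3.4257 + 5.464 + 2.3404 = 11.2301


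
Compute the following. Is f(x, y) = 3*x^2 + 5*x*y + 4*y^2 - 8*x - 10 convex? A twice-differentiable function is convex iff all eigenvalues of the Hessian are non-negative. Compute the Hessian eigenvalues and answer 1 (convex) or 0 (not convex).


The Hessian of f(x,y) = 3*x^2 + 5*x*y + 4*y^2 - 8*x - 10 is:
H = [[6, 5], [5, 8]]
Trace = 6 + 8 = 14
Determinant = 6*8 - (5)^2 = 23
Discriminant = (14)^2 - 4*23 = 104.0
Eigenvalues: lambda_1 = 1.901, lambda_2 = 12.099
The function is convex.

1


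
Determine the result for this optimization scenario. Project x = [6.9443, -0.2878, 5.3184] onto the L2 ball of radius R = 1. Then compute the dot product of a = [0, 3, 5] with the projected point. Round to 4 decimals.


Step 1: Compute ||x|| (intermediates to 6 decimals).
||x|| = sqrt(6.9443^2 + (-0.2878)^2 + 5.3184^2) = 8.751658
Step 2: Project.
Since ||x|| > R, scale = R/||x|| = 1/8.751658 = 0.114264, proj(x) = scale * x
proj(x) = [0.793483, -0.032885, 0.607702]
Step 3: Dot product.
a^T * proj(x) = 0*0.793483 + 3*(-0.032885) + 5*0.607702 = 2.9399


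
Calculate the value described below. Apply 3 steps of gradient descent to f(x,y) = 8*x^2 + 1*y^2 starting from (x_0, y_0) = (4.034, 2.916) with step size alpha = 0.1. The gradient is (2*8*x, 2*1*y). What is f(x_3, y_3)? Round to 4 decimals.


Gradient descent on f(x,y) = 8*x^2 + 1*y^2.
Starting point: (4.034, 2.916), alpha = 0.1
Step 1: grad_x = 2*8*4.034 = 64.544, grad_y = 2*1*2.916 = 5.832
  x_1 = 4.034 - 0.1*64.544 = -2.4204
  y_1 = 2.916 - 0.1*5.832 = 2.3328
Step 2: grad_x = 2*8*-2.4204 = -38.7264, grad_y = 2*1*2.3328 = 4.6656
  x_2 = -2.4204 - 0.1*-38.7264 = 1.4522
  y_2 = 2.3328 - 0.1*4.6656 = 1.8662
Step 3: grad_x = 2*8*1.4522 = 23.2358, grad_y = 2*1*1.8662 = 3.7325
  x_3 = 1.4522 - 0.1*23.2358 = -0.8713
  y_3 = 1.8662 - 0.1*3.7325 = 1.493
f(-0.8713, 1.493) = 8*(-0.8713)^2 + 1*1.493^2 = 8.3029


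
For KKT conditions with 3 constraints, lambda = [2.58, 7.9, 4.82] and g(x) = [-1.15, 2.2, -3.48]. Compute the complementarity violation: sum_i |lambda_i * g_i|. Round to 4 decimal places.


KKT complementary slackness check:
lambda_1 * g_1 = 2.58 * -1.15 = -2.967
lambda_2 * g_2 = 7.9 * 2.2 = 17.38
lambda_3 * g_3 = 4.82 * -3.48 = -16.7736
Total violation = 2.967 + 17.38 + 16.7736 = 37.1206


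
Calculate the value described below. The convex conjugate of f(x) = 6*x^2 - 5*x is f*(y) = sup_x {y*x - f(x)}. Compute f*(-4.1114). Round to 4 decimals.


f*(y) = sup_x {y*x - a*x^2 - b*x} = sup_x {(y-b)*x - a*x^2}
FOC: (y - b) - 2a*x = 0 => x* = (y - b)/(2a)
x* = (-4.1114 + 5)/(2*6) = 0.0741
f*(-4.1114) = (y-b)^2/(4a) = (-4.1114 + 5)^2/(4*6)
= 0.7896/24 = 0.0329


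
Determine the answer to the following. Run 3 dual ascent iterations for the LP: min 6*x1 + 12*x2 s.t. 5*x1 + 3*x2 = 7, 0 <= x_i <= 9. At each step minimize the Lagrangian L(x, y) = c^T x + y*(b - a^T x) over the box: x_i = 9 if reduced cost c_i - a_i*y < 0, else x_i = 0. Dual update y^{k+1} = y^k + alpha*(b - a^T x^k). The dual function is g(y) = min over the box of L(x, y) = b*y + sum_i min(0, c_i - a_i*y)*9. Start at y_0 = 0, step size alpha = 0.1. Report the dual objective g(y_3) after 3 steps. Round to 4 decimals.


Dual ascent for LP: min 6*x1 + 12*x2, 5*x1 + 3*x2 = 7, 0 <= x_i <= 9
Step 1: y^k = 0.0, reduced costs: (6.0, 12.0)
  x^k = (0.0, 0.0), subgradient = b - a^T x = 7.0
  y^{k+1} = 0.0 + 0.1*7.0 = 0.7
Step 2: y^k = 0.7, reduced costs: (2.5, 9.9)
  x^k = (0.0, 0.0), subgradient = b - a^T x = 7.0
  y^{k+1} = 0.7 + 0.1*7.0 = 1.4
Step 3: y^k = 1.4, reduced costs: (-1.0, 7.8)
  x^k = (9.0, 0.0), subgradient = b - a^T x = -38.0
  y^{k+1} = 1.4 + 0.1*-38.0 = -2.4
Dual objective at y_3 = -2.4: reduced costs (18.0, 19.2), box minimizer x = (0.0, 0.0)
g(y_3) = b*y + (c1 - a1*y)*x1 + (c2 - a2*y)*x2 = 7*(-2.4) + 18.0*0.0 + 19.2*0.0 = -16.8 + 0.0 + 0.0 = -16.8


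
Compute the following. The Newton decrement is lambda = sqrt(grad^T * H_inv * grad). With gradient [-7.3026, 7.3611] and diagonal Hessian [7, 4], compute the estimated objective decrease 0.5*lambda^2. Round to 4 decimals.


Step 1: H is diagonal, so H^(-1) * g = [-1.0432, 1.8403].
Step 2: g^T H^(-1) g = sum_i g_i^2 / H_ii
  = (-7.3026)^2/7 + (7.3611)^2/4
  = 7.6183 + 13.5464 = 21.1647
Step 3: Objective decrease = 0.5 * g^T H^(-1) g = 10.5824


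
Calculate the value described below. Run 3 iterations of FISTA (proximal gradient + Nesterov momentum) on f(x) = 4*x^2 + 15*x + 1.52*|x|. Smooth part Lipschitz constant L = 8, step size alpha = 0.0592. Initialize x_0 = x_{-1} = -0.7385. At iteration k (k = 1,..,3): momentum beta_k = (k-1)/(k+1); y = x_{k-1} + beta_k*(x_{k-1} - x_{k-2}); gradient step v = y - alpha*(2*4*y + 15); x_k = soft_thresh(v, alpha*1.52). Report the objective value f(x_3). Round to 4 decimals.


FISTA on f(x) = 4*x^2 + 15*x + 1.52*|x|
L = 8, alpha = 0.0592
Iteration 1: beta = 0.0, y = -0.7385 + 0.0*(-0.7385 + 0.7385) = -0.7385
  grad(y) = 9.092, v = y - alpha*grad = -1.2767
  prox(v) = soft_thresh(-1.2767, 0.09) = -1.1868
Iteration 2: beta = 0.3333, y = -1.1868 + 0.3333*(-1.1868 + 0.7385) = -1.3362
  grad(y) = 4.3105, v = y - alpha*grad = -1.5914
  prox(v) = soft_thresh(-1.5914, 0.09) = -1.5014
Iteration 3: beta = 0.5, y = -1.5014 + 0.5*(-1.5014 + 1.1868) = -1.6587
  grad(y) = 1.7305, v = y - alpha*grad = -1.7611
  prox(v) = soft_thresh(-1.7611, 0.09) = -1.6712
f(x_3) = 4*(-1.6712)^2 + 15*(-1.6712) + 1.52*|-1.6712| = -11.3561


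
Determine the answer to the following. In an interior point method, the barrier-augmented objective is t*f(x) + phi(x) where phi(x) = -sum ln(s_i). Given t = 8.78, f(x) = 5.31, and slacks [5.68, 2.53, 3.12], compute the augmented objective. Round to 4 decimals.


Step 1: Compute log-barrier.
ln values: [1.737, 0.9282, 1.1378]
phi = -(1.737 + 0.9282 + 1.1378) = -3.803
Step 2: Compute augmented objective.
t*f(x) = 8.78*5.31 = 46.6218
Total = 46.6218 - 3.803 = 42.8188


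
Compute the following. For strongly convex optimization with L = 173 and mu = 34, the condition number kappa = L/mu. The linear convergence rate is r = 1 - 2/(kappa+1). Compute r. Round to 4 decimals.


Step 1: Compute the condition number.
kappa = L/mu = 173/34 = 5.0882
Step 2: Compute the convergence rate.
r = 1 - 2/(kappa + 1) = 1 - 2*mu/(L + mu) = (L - mu)/(L + mu) = 139/207 = 0.6715


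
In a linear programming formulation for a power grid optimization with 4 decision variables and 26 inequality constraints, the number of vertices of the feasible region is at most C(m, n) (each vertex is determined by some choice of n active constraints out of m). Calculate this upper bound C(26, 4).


Each vertex corresponds to some choice of n active constraints out of m, so the number of vertices is at most C(m, n) = m! / (n!(m-n)!).
m = 26, n = 4
Numerator: 26 * 25 * 24 * 23
Denominator: 4! = 24
C(26, 4) = 14950


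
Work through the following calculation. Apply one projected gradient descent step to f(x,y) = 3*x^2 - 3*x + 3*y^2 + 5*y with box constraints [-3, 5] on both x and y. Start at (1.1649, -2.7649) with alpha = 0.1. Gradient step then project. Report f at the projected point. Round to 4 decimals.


Step 1: Compute gradient at (1.1649, -2.7649).
grad_x = 2*3*1.1649 - 3 = 3.9894
grad_y = 2*3*-2.7649 + 5 = -11.5894
Step 2: Gradient step.
x_raw = 1.1649 - 0.1*3.9894 = 0.766
y_raw = -2.7649 - 0.1*-11.5894 = -1.606
Step 3: Project onto [-3, 5].
x_proj = clip(0.766) = 0.766
y_proj = clip(-1.606) = -1.606
Step 4: Evaluate f.
f(0.766, -1.606) = -0.8303


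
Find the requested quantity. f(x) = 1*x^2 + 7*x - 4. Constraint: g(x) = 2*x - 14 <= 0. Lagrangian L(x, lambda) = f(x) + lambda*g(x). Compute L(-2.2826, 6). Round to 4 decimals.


Step 1: Evaluate f(x).
f(-2.2826) = 1*(-2.2826)^2 + 7*(-2.2826) - 4 = -14.7679
Step 2: Evaluate g(x).
g(-2.2826) = 2*-2.2826 - 14 = -18.5652
Step 3: Compute Lagrangian.
L = -14.7679 + 6*-18.5652 = -126.1591


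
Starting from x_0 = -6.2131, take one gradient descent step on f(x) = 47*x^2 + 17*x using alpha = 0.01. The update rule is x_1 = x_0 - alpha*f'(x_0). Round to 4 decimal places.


We compute the gradient at x_0 and apply the update.
f'(x) = 94*x + 17
f'(-6.2131) = 94*-6.2131 + 17 = -567.0314
x_1 = -6.2131 - 0.01*-567.0314 = -0.5428


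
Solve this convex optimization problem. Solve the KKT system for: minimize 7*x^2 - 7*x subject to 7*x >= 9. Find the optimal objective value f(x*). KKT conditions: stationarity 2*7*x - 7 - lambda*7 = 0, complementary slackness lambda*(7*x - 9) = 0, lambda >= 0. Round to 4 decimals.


Step 1: Try lambda = 0 (constraint inactive).
x_unc = 7/(2*7) = 0.5
Check: 7*0.5 = 3.5 < 9 -- violated!
Step 2: Constraint must be active: 7*x = 9
x* = 9/7 = 1.2857 (rounded; the exact value 9/7 is used below)
lambda = (2*7*(9/7) - 7)/7 = 1.5714
Step 3: Compute optimal value.
f(x*) = 7*(9/7)^2 - 7*(9/7) = 2.5714


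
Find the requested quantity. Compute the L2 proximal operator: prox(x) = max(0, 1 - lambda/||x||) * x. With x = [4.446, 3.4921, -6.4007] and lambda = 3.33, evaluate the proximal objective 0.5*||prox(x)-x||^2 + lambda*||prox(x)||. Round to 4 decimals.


Step 1: Compute ||x||.
||x|| = 8.5399
Step 2: Compute scaling factor.
scale = max(0, 1 - 3.33/8.5399) = 0.6101
Step 3: prox(x) = [2.7124, 2.1304, -3.9049]
||prox(x)|| = 5.2099
Step 4: Proximal objective.
0.5*||prox-x||^2 = 5.5445
lambda*||prox|| = 17.349
Total = 22.8936


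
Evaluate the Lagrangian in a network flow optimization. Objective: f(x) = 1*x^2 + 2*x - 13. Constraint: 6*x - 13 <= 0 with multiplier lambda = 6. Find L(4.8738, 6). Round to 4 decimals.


Step 1: Evaluate f(x).
f(4.8738) = 1*4.8738^2 + 2*4.8738 - 13 = 20.5015
Step 2: Evaluate g(x).
g(4.8738) = 6*4.8738 - 13 = 16.2428
Step 3: Compute Lagrangian.
L = 20.5015 + 6*16.2428 = 117.9583


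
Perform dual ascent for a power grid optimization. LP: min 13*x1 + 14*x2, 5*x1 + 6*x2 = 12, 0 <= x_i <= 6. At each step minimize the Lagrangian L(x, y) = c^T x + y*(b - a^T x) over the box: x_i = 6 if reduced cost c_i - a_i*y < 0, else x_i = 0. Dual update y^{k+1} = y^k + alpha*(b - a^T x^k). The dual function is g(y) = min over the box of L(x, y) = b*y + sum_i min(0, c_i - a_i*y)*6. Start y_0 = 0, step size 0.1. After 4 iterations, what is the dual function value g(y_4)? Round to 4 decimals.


Dual ascent for LP: min 13*x1 + 14*x2, 5*x1 + 6*x2 = 12, 0 <= x_i <= 6
Step 1: y^k = 0.0, reduced costs: (13.0, 14.0)
  x^k = (0.0, 0.0), subgradient = b - a^T x = 12.0
  y^{k+1} = 0.0 + 0.1*12.0 = 1.2
Step 2: y^k = 1.2, reduced costs: (7.0, 6.8)
  x^k = (0.0, 0.0), subgradient = b - a^T x = 12.0
  y^{k+1} = 1.2 + 0.1*12.0 = 2.4
Step 3: y^k = 2.4, reduced costs: (1.0, -0.4)
  x^k = (0.0, 6.0), subgradient = b - a^T x = -24.0
  y^{k+1} = 2.4 + 0.1*-24.0 = -0.0
Step 4: y^k = -0.0, reduced costs: (13.0, 14.0)
  x^k = (0.0, 0.0), subgradient = b - a^T x = 12.0
  y^{k+1} = -0.0 + 0.1*12.0 = 1.2
Dual objective at y_4 = 1.2: reduced costs (7.0, 6.8), box minimizer x = (0.0, 0.0)
g(y_4) = b*y + (c1 - a1*y)*x1 + (c2 - a2*y)*x2 = 12*1.2 + 7.0*0.0 + 6.8*0.0 = 14.4 + 0.0 + 0.0 = 14.4


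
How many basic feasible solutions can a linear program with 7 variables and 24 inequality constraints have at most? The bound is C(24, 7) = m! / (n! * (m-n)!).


Each vertex corresponds to some choice of n active constraints out of m, so the number of vertices is at most C(m, n) = m! / (n!(m-n)!).
m = 24, n = 7
Numerator: 24 * 23 * 22 * 21 * 20 * 19 * 18
Denominator: 7! = 5040
C(24, 7) = 346104


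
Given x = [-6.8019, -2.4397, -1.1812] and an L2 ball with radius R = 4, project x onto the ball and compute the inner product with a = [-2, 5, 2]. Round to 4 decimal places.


Step 1: Compute ||x|| (intermediates to 6 decimals).
||x|| = sqrt((-6.8019)^2 + (-2.4397)^2 + (-1.1812)^2) = 7.322104
Step 2: Project.
Since ||x|| > R, scale = R/||x|| = 4/7.322104 = 0.546291, proj(x) = scale * x
proj(x) = [-3.715817, -1.332786, -0.645279]
Step 3: Dot product.
a^T * proj(x) = -2*(-3.715817) + 5*(-1.332786) + 2*(-0.645279) = -0.5229


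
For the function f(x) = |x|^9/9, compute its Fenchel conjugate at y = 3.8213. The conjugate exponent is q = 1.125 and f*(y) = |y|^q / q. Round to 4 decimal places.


The conjugate exponent q satisfies 1/p + 1/q = 1.
p = 9, so q = 9/(9 - 1) = 1.125
|y|^q = 3.8213^1.125 = 4.5184
f*(3.8213) = 4.5184 / 1.125 = 4.0164


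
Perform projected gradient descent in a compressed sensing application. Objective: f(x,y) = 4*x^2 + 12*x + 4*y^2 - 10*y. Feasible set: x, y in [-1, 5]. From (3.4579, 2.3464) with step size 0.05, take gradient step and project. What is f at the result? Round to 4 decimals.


Step 1: Compute gradient at (3.4579, 2.3464).
grad_x = 2*4*3.4579 + 12 = 39.6632
grad_y = 2*4*2.3464 - 10 = 8.7712
Step 2: Gradient step.
x_raw = 3.4579 - 0.05*39.6632 = 1.4747
y_raw = 2.3464 - 0.05*8.7712 = 1.9078
Step 3: Project onto [-1, 5].
x_proj = clip(1.4747) = 1.4747
y_proj = clip(1.9078) = 1.9078
Step 4: Evaluate f.
f(1.4747, 1.9078) = 21.8773


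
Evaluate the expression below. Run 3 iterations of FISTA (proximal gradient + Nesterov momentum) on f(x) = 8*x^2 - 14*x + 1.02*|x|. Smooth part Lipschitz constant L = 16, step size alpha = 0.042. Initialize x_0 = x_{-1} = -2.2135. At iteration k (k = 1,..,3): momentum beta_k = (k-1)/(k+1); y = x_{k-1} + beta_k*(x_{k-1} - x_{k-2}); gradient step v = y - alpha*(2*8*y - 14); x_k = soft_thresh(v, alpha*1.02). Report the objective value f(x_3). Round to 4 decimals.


FISTA on f(x) = 8*x^2 - 14*x + 1.02*|x|
L = 16, alpha = 0.042
Iteration 1: beta = 0.0, y = -2.2135 + 0.0*(-2.2135 + 2.2135) = -2.2135
  grad(y) = -49.416, v = y - alpha*grad = -0.138
  prox(v) = soft_thresh(-0.138, 0.0428) = -0.0952
Iteration 2: beta = 0.3333, y = -0.0952 + 0.3333*(-0.0952 + 2.2135) = 0.6109
  grad(y) = -4.2253, v = y - alpha*grad = 0.7884
  prox(v) = soft_thresh(0.7884, 0.0428) = 0.7455
Iteration 3: beta = 0.5, y = 0.7455 + 0.5*(0.7455 + 0.0952) = 1.1659
  grad(y) = 4.6545, v = y - alpha*grad = 0.9704
  prox(v) = soft_thresh(0.9704, 0.0428) = 0.9276
f(x_3) = 8*0.9276^2 - 14*0.9276 + 1.02*|0.9276| = -5.1568


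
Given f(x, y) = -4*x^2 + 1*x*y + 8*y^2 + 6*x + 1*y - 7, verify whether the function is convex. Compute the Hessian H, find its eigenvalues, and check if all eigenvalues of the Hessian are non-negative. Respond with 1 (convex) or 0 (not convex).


The Hessian of f(x,y) = -4*x^2 + 1*x*y + 8*y^2 + 6*x + 1*y - 7 is:
H = [[-8, 1], [1, 16]]
Trace = -8 + 16 = 8
Determinant = -8*16 - (1)^2 = -129
Discriminant = (8)^2 - 4*-129 = 580.0
Eigenvalues: lambda_1 = -8.0416, lambda_2 = 16.0416
The function is not convex.

0


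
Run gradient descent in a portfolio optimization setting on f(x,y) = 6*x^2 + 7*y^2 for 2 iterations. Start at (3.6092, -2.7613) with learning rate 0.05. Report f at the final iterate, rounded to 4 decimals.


Gradient descent on f(x,y) = 6*x^2 + 7*y^2.
Starting point: (3.6092, -2.7613), alpha = 0.05
Step 1: grad_x = 2*6*3.6092 = 43.3104, grad_y = 2*7*-2.7613 = -38.6582
  x_1 = 3.6092 - 0.05*43.3104 = 1.4437
  y_1 = -2.7613 - 0.05*-38.6582 = -0.8284
Step 2: grad_x = 2*6*1.4437 = 17.3242, grad_y = 2*7*-0.8284 = -11.5975
  x_2 = 1.4437 - 0.05*17.3242 = 0.5775
  y_2 = -0.8284 - 0.05*-11.5975 = -0.2485
f(0.5775, -0.2485) = 6*0.5775^2 + 7*(-0.2485)^2 = 2.4332


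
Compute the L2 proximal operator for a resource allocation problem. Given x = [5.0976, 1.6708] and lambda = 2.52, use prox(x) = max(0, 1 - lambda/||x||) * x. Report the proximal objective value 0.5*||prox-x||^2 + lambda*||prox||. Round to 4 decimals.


Step 1: Compute ||x||.
||x|| = 5.3644
Step 2: Compute scaling factor.
scale = max(0, 1 - 2.52/5.3644) = 0.5302
Step 3: prox(x) = [2.7029, 0.8859]
||prox(x)|| = 2.8444
Step 4: Proximal objective.
0.5*||prox-x||^2 = 3.1752
lambda*||prox|| = 7.1679
Total = 10.3432


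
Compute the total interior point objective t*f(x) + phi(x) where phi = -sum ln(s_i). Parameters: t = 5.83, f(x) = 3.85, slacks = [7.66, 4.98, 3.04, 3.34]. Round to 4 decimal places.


Step 1: Compute log-barrier.
ln values: [2.036, 1.6054, 1.1119, 1.206]
phi = -(2.036 + 1.6054 + 1.1119 + 1.206) = -5.9593
Step 2: Compute augmented objective.
t*f(x) = 5.83*3.85 = 22.4455
Total = 22.4455 - 5.9593 = 16.4862


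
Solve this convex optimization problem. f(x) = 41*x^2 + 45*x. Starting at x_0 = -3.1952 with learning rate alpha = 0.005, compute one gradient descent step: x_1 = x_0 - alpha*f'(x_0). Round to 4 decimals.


We compute the gradient at x_0 and apply the update.
f'(x) = 82*x + 45
f'(-3.1952) = 82*-3.1952 + 45 = -217.0064
x_1 = -3.1952 - 0.005*-217.0064 = -2.1102


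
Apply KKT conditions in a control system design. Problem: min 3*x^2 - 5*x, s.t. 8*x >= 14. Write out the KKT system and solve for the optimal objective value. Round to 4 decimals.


Step 1: Try lambda = 0 (constraint inactive).
x_unc = 5/(2*3) = 0.8333
Check: 8*0.8333 = 6.6664 < 14 -- violated!
Step 2: Constraint must be active: 8*x = 14
x* = 14/8 = 1.75
lambda = (2*3*1.75 - 5)/8 = 0.6875
Step 3: Compute optimal value.
f(x*) = 3*1.75^2 - 5*1.75 = 0.4375


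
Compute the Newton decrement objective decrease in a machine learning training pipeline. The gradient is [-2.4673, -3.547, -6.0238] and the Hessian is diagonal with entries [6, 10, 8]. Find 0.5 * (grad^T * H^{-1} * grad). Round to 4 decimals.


Step 1: H is diagonal, so H^(-1) * g = [-0.4112, -0.3547, -0.753].
Step 2: g^T H^(-1) g = sum_i g_i^2 / H_ii
  = (-2.4673)^2/6 + (-3.547)^2/10 + (-6.0238)^2/8
  = 1.0146 + 1.2581 + 4.5358 = 6.8085
Step 3: Objective decrease = 0.5 * g^T H^(-1) g = 3.4042
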